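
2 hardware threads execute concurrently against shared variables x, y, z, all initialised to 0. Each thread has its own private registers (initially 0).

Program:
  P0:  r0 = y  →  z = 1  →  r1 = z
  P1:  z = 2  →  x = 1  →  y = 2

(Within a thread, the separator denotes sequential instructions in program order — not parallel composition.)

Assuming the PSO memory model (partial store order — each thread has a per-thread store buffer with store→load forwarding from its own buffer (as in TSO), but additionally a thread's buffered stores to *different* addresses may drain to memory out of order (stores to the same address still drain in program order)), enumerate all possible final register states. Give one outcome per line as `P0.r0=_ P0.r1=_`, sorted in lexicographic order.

outcome vector order: (P0.r0,P0.r1)
|PSO outcomes| = 4

P0.r0=0 P0.r1=1
P0.r0=0 P0.r1=2
P0.r0=2 P0.r1=1
P0.r0=2 P0.r1=2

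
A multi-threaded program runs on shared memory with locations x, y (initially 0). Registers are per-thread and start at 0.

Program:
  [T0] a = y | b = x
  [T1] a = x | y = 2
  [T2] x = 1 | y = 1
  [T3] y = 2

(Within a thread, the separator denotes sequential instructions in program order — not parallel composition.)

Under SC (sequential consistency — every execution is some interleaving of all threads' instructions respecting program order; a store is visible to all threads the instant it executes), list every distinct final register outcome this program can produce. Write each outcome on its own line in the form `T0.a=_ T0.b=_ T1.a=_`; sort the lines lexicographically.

outcome vector order: (T0.a,T0.b,T1.a)
|SC outcomes| = 10

T0.a=0 T0.b=0 T1.a=0
T0.a=0 T0.b=0 T1.a=1
T0.a=0 T0.b=1 T1.a=0
T0.a=0 T0.b=1 T1.a=1
T0.a=1 T0.b=1 T1.a=0
T0.a=1 T0.b=1 T1.a=1
T0.a=2 T0.b=0 T1.a=0
T0.a=2 T0.b=0 T1.a=1
T0.a=2 T0.b=1 T1.a=0
T0.a=2 T0.b=1 T1.a=1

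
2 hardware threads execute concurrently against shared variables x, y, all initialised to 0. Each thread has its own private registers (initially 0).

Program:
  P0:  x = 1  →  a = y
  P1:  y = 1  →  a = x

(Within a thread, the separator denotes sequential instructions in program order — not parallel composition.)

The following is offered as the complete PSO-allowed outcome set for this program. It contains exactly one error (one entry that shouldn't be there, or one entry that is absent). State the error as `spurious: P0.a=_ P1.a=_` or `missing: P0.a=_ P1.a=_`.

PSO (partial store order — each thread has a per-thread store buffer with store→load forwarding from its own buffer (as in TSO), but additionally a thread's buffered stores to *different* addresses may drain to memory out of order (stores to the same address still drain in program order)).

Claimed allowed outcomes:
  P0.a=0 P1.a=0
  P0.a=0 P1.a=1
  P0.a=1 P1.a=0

outcome vector order: (P0.a,P1.a)
PSO: 4 outcomes — {<0 0> <0 1> <1 0> <1 1>}
PSO∖claimed = {<1 1>}

missing: P0.a=1 P1.a=1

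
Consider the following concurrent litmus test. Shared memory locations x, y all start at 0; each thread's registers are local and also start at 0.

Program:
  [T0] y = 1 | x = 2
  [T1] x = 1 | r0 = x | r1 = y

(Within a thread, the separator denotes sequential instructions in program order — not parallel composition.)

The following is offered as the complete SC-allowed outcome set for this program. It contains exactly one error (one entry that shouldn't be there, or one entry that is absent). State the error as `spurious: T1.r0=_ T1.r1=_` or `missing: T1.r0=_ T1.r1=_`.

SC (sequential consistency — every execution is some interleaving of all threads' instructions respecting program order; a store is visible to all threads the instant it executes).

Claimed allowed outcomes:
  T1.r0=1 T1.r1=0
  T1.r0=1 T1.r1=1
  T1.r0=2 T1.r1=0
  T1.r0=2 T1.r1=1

outcome vector order: (T1.r0,T1.r1)
[SC] allowed = {(1,0) (1,1) (2,1)}
claimed∖SC = {(2,0)}

spurious: T1.r0=2 T1.r1=0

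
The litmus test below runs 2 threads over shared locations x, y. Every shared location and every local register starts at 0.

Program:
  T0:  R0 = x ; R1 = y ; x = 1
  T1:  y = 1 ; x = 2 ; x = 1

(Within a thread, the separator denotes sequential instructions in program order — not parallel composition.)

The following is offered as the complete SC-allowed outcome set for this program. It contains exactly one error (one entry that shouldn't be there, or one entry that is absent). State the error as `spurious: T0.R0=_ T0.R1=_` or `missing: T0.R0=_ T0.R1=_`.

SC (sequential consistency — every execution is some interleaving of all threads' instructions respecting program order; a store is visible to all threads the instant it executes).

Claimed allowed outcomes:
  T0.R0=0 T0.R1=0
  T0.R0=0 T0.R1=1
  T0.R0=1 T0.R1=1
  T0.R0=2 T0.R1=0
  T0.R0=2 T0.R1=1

spurious: T0.R0=2 T0.R1=0

outcome vector order: (T0.R0,T0.R1)
SC: 4 outcomes — {0/0, 0/1, 1/1, 2/1}
claimed∖SC = {2/0}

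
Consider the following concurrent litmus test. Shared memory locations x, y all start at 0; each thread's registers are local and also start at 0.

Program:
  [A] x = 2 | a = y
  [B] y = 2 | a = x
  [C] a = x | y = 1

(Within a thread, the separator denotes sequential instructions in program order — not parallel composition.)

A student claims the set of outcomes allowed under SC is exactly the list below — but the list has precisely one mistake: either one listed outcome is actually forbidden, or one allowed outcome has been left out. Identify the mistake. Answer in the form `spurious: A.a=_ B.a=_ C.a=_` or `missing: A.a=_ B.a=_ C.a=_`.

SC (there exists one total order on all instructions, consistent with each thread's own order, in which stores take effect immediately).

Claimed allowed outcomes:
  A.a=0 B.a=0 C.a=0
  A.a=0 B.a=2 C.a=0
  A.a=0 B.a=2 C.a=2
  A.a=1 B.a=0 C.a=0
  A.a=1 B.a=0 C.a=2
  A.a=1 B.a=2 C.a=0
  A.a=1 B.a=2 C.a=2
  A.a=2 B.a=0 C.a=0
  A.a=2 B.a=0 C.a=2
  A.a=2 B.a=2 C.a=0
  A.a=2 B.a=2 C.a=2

outcome vector order: (A.a,B.a,C.a)
SC (10): 0/2/0 0/2/2 1/0/0 1/0/2 1/2/0 1/2/2 2/0/0 2/0/2 2/2/0 2/2/2
claimed∖SC = {0/0/0}

spurious: A.a=0 B.a=0 C.a=0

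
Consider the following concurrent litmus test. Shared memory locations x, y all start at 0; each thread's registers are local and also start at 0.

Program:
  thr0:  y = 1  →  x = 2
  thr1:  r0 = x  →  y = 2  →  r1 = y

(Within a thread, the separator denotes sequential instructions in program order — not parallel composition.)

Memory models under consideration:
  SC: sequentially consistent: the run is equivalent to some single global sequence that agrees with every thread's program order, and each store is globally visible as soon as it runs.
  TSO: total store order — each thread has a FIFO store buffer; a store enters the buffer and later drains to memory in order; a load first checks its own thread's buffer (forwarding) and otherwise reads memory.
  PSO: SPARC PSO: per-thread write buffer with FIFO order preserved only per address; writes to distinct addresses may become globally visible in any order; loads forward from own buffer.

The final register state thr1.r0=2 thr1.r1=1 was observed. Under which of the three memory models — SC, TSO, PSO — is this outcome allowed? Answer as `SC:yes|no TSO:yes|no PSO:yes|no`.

SC:no TSO:no PSO:yes

outcome vector order: (thr1.r0,thr1.r1)
under SC → <0 1> <0 2> <2 2>
under TSO → <0 1> <0 2> <2 2>
under PSO → <0 1> <0 2> <2 1> <2 2>
target <2 1> ∈ {PSO}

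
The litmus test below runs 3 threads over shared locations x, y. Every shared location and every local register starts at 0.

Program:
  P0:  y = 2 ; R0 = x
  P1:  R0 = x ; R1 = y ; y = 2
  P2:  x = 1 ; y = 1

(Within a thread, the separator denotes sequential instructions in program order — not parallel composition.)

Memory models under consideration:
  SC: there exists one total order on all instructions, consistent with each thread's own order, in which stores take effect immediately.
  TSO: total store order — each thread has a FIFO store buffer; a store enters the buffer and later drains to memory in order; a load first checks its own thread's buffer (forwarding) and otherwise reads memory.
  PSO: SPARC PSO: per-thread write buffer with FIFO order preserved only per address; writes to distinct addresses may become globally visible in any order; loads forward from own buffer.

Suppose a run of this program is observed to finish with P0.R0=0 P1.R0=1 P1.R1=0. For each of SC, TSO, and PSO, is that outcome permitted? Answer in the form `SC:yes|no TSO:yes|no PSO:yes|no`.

SC:no TSO:yes PSO:yes

outcome vector order: (P0.R0,P1.R0,P1.R1)
under SC → (0,0,0); (0,0,1); (0,0,2); (0,1,1); (0,1,2); (1,0,0); (1,0,1); (1,0,2); (1,1,0); (1,1,1); (1,1,2)
under TSO → (0,0,0); (0,0,1); (0,0,2); (0,1,0); (0,1,1); (0,1,2); (1,0,0); (1,0,1); (1,0,2); (1,1,0); (1,1,1); (1,1,2)
under PSO → (0,0,0); (0,0,1); (0,0,2); (0,1,0); (0,1,1); (0,1,2); (1,0,0); (1,0,1); (1,0,2); (1,1,0); (1,1,1); (1,1,2)
target (0,1,0) ∈ {TSO,PSO}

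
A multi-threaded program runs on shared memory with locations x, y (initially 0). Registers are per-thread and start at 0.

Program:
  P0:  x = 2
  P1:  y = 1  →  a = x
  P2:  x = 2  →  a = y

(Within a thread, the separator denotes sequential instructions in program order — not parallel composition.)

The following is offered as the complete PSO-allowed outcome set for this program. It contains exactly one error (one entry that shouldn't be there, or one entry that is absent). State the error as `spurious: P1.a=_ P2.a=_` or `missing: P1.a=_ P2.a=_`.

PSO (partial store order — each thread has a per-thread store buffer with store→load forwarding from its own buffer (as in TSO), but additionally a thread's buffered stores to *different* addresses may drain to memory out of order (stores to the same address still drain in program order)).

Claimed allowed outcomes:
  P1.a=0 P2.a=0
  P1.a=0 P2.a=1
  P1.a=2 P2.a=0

missing: P1.a=2 P2.a=1

outcome vector order: (P1.a,P2.a)
PSO (4): 00, 01, 20, 21
PSO∖claimed = {21}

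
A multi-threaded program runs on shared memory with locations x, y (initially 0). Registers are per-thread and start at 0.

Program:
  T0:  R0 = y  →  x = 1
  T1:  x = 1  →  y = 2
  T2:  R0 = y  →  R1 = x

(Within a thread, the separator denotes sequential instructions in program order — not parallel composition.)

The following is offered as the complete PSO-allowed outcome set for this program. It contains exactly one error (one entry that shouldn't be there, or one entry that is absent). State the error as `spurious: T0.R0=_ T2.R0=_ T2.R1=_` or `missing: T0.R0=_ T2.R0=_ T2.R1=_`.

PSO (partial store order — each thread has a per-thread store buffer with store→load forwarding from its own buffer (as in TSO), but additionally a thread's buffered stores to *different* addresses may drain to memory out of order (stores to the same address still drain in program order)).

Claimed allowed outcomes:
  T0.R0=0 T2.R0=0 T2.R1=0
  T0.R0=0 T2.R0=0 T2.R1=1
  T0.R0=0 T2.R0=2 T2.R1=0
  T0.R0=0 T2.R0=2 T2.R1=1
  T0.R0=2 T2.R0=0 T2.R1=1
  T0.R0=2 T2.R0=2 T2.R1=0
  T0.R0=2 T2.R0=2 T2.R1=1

outcome vector order: (T0.R0,T2.R0,T2.R1)
PSO (8): 0/0/0 0/0/1 0/2/0 0/2/1 2/0/0 2/0/1 2/2/0 2/2/1
PSO∖claimed = {2/0/0}

missing: T0.R0=2 T2.R0=0 T2.R1=0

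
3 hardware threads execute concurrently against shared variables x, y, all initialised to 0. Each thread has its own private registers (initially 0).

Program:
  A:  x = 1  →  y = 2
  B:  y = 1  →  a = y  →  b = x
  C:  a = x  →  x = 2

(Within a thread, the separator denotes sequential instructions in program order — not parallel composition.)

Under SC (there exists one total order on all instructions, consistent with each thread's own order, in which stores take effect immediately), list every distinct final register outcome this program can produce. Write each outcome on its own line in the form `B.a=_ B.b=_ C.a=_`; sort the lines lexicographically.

B.a=1 B.b=0 C.a=0
B.a=1 B.b=0 C.a=1
B.a=1 B.b=1 C.a=0
B.a=1 B.b=1 C.a=1
B.a=1 B.b=2 C.a=0
B.a=1 B.b=2 C.a=1
B.a=2 B.b=1 C.a=0
B.a=2 B.b=1 C.a=1
B.a=2 B.b=2 C.a=0
B.a=2 B.b=2 C.a=1

outcome vector order: (B.a,B.b,C.a)
|SC outcomes| = 10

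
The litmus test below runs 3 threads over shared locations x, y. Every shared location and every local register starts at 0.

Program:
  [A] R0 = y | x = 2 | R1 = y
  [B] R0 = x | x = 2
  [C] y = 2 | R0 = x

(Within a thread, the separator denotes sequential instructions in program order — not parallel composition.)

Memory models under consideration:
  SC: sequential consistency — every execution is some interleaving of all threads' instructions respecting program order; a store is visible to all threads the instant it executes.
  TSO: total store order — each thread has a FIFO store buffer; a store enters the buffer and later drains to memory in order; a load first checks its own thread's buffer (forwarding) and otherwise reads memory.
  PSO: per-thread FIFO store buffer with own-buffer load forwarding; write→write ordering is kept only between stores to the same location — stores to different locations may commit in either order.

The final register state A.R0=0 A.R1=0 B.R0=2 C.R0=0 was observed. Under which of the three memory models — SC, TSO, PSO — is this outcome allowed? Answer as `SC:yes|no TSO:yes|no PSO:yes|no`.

SC:no TSO:yes PSO:yes

outcome vector order: (A.R0,A.R1,B.R0,C.R0)
SC (10): 0/0/0/2, 0/0/2/2, 0/2/0/0, 0/2/0/2, 0/2/2/0, 0/2/2/2, 2/2/0/0, 2/2/0/2, 2/2/2/0, 2/2/2/2
TSO (12): 0/0/0/0, 0/0/0/2, 0/0/2/0, 0/0/2/2, 0/2/0/0, 0/2/0/2, 0/2/2/0, 0/2/2/2, 2/2/0/0, 2/2/0/2, 2/2/2/0, 2/2/2/2
PSO (12): 0/0/0/0, 0/0/0/2, 0/0/2/0, 0/0/2/2, 0/2/0/0, 0/2/0/2, 0/2/2/0, 0/2/2/2, 2/2/0/0, 2/2/0/2, 2/2/2/0, 2/2/2/2
target 0/0/2/0 ∈ {TSO,PSO}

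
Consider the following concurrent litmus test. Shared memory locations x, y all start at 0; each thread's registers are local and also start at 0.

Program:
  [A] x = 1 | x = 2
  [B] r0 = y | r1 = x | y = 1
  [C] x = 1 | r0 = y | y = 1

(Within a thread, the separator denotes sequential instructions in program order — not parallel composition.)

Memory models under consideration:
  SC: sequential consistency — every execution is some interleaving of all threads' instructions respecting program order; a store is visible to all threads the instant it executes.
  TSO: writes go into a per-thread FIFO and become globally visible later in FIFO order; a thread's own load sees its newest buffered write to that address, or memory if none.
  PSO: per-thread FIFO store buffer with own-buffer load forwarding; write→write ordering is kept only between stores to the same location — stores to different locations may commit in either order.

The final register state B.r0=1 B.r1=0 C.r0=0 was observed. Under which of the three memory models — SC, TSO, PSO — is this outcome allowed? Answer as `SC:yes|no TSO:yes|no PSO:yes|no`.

outcome vector order: (B.r0,B.r1,C.r0)
SC (8): <0 0 0> <0 0 1> <0 1 0> <0 1 1> <0 2 0> <0 2 1> <1 1 0> <1 2 0>
TSO (8): <0 0 0> <0 0 1> <0 1 0> <0 1 1> <0 2 0> <0 2 1> <1 1 0> <1 2 0>
PSO (9): <0 0 0> <0 0 1> <0 1 0> <0 1 1> <0 2 0> <0 2 1> <1 0 0> <1 1 0> <1 2 0>
target <1 0 0> ∈ {PSO}

SC:no TSO:no PSO:yes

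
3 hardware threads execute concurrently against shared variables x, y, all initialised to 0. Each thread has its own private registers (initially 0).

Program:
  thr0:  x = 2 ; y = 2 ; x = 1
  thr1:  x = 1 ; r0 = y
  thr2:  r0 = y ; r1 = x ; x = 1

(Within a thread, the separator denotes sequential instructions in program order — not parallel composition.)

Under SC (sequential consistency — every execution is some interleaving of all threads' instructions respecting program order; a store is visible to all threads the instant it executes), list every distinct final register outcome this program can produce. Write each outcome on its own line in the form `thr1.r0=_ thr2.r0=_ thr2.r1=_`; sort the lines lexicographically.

thr1.r0=0 thr2.r0=0 thr2.r1=0
thr1.r0=0 thr2.r0=0 thr2.r1=1
thr1.r0=0 thr2.r0=0 thr2.r1=2
thr1.r0=0 thr2.r0=2 thr2.r1=1
thr1.r0=0 thr2.r0=2 thr2.r1=2
thr1.r0=2 thr2.r0=0 thr2.r1=0
thr1.r0=2 thr2.r0=0 thr2.r1=1
thr1.r0=2 thr2.r0=0 thr2.r1=2
thr1.r0=2 thr2.r0=2 thr2.r1=1
thr1.r0=2 thr2.r0=2 thr2.r1=2

outcome vector order: (thr1.r0,thr2.r0,thr2.r1)
|SC outcomes| = 10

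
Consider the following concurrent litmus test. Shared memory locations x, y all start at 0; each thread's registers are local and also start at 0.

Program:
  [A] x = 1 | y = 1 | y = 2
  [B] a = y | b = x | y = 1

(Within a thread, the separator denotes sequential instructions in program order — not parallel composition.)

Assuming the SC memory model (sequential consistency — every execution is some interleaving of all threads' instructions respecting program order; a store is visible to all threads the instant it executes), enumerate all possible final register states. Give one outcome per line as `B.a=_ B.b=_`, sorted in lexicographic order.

B.a=0 B.b=0
B.a=0 B.b=1
B.a=1 B.b=1
B.a=2 B.b=1

outcome vector order: (B.a,B.b)
|SC outcomes| = 4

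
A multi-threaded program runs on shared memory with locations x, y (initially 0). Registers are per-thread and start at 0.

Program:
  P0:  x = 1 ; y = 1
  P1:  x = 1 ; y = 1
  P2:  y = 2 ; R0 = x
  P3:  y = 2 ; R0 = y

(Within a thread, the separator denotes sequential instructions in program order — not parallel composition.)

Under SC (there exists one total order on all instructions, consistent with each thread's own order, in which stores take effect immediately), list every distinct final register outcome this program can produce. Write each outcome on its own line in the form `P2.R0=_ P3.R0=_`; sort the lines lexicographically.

outcome vector order: (P2.R0,P3.R0)
|SC outcomes| = 4

P2.R0=0 P3.R0=1
P2.R0=0 P3.R0=2
P2.R0=1 P3.R0=1
P2.R0=1 P3.R0=2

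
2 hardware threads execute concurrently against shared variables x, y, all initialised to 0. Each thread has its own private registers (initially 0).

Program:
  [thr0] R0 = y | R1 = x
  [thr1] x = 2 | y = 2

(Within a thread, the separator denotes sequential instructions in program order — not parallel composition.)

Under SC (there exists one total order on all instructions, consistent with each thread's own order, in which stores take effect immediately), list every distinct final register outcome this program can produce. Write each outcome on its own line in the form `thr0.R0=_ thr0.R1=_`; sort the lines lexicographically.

outcome vector order: (thr0.R0,thr0.R1)
|SC outcomes| = 3

thr0.R0=0 thr0.R1=0
thr0.R0=0 thr0.R1=2
thr0.R0=2 thr0.R1=2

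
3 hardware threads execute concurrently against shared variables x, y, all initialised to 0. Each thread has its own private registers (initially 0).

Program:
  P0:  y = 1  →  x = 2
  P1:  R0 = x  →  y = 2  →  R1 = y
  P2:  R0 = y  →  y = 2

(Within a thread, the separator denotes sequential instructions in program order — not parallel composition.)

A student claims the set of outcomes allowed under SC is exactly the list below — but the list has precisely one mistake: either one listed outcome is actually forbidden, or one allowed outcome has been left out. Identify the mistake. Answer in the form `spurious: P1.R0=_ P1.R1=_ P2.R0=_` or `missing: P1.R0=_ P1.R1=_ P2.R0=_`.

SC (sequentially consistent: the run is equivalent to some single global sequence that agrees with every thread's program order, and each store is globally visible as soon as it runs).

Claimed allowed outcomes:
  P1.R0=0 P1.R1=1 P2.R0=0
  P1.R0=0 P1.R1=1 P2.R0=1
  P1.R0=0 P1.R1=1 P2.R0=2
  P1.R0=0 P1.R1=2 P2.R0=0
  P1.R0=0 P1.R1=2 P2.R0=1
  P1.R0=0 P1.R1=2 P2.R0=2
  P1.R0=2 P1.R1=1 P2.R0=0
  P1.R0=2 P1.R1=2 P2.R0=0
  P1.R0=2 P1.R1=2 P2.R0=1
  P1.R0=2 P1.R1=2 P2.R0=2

spurious: P1.R0=2 P1.R1=1 P2.R0=0

outcome vector order: (P1.R0,P1.R1,P2.R0)
[SC] allowed = {0/1/0 0/1/1 0/1/2 0/2/0 0/2/1 0/2/2 2/2/0 2/2/1 2/2/2}
claimed∖SC = {2/1/0}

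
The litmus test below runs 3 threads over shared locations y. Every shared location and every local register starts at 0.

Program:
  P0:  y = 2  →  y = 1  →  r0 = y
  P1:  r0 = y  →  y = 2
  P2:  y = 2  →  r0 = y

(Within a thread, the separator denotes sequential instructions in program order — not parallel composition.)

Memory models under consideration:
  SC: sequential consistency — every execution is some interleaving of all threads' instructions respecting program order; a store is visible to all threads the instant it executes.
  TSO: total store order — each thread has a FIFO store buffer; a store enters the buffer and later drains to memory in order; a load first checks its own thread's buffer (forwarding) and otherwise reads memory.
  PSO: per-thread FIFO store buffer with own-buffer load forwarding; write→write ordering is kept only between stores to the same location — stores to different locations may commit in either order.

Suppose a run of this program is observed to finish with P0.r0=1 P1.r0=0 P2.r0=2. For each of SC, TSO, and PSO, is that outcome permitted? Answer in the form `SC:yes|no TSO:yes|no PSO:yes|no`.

outcome vector order: (P0.r0,P1.r0,P2.r0)
under SC → 1/0/1; 1/0/2; 1/1/1; 1/1/2; 1/2/1; 1/2/2; 2/0/1; 2/0/2; 2/1/1; 2/1/2; 2/2/1; 2/2/2
under TSO → 1/0/1; 1/0/2; 1/1/1; 1/1/2; 1/2/1; 1/2/2; 2/0/1; 2/0/2; 2/1/1; 2/1/2; 2/2/1; 2/2/2
under PSO → 1/0/1; 1/0/2; 1/1/1; 1/1/2; 1/2/1; 1/2/2; 2/0/1; 2/0/2; 2/1/1; 2/1/2; 2/2/1; 2/2/2
target 1/0/2 ∈ {SC,TSO,PSO}

SC:yes TSO:yes PSO:yes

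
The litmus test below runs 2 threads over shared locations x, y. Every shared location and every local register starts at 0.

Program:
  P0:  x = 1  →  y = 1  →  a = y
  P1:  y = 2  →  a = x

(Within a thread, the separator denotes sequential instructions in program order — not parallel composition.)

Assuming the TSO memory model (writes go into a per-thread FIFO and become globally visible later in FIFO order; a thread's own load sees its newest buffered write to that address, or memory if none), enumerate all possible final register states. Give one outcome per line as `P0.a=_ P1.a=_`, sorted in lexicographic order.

P0.a=1 P1.a=0
P0.a=1 P1.a=1
P0.a=2 P1.a=0
P0.a=2 P1.a=1

outcome vector order: (P0.a,P1.a)
|TSO outcomes| = 4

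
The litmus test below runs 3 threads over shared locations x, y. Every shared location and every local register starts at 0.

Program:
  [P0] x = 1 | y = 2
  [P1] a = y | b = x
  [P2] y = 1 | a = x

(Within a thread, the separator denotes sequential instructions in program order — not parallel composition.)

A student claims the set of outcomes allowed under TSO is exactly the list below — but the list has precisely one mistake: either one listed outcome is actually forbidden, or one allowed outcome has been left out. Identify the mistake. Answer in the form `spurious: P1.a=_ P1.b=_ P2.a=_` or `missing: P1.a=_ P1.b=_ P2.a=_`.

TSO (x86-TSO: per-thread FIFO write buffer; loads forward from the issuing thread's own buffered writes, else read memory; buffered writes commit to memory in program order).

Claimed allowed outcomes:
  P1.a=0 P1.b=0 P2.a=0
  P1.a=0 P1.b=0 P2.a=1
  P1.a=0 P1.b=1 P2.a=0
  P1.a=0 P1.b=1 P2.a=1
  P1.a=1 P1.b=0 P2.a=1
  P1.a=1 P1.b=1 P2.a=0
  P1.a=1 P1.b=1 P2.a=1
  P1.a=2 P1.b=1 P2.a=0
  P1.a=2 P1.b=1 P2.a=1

missing: P1.a=1 P1.b=0 P2.a=0

outcome vector order: (P1.a,P1.b,P2.a)
TSO: 10 outcomes — {<0 0 0>; <0 0 1>; <0 1 0>; <0 1 1>; <1 0 0>; <1 0 1>; <1 1 0>; <1 1 1>; <2 1 0>; <2 1 1>}
TSO∖claimed = {<1 0 0>}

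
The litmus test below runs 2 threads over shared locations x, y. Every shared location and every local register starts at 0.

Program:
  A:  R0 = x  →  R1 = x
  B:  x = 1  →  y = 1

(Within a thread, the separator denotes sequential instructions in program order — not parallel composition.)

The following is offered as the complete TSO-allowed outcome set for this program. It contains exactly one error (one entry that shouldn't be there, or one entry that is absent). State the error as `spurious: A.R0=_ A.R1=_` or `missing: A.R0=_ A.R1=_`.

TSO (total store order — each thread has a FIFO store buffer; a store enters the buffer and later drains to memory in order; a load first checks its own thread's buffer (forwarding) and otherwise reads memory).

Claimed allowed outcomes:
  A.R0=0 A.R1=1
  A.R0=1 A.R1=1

missing: A.R0=0 A.R1=0

outcome vector order: (A.R0,A.R1)
TSO: 3 outcomes — {<0 0>, <0 1>, <1 1>}
TSO∖claimed = {<0 0>}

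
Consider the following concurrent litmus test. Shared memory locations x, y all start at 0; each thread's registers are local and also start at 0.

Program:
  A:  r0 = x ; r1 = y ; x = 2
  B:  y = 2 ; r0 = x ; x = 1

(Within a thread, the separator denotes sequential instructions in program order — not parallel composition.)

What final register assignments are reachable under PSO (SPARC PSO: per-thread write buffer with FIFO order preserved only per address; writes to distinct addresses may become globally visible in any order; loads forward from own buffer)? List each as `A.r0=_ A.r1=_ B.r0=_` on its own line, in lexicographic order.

outcome vector order: (A.r0,A.r1,B.r0)
|PSO outcomes| = 6

A.r0=0 A.r1=0 B.r0=0
A.r0=0 A.r1=0 B.r0=2
A.r0=0 A.r1=2 B.r0=0
A.r0=0 A.r1=2 B.r0=2
A.r0=1 A.r1=0 B.r0=0
A.r0=1 A.r1=2 B.r0=0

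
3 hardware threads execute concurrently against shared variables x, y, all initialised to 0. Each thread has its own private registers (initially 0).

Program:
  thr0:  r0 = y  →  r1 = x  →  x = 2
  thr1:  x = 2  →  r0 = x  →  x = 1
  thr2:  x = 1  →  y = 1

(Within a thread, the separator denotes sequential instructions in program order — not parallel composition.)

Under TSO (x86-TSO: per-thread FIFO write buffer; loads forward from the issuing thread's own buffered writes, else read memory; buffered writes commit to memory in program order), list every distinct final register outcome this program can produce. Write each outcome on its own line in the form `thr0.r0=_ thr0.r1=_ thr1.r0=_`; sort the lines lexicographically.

thr0.r0=0 thr0.r1=0 thr1.r0=1
thr0.r0=0 thr0.r1=0 thr1.r0=2
thr0.r0=0 thr0.r1=1 thr1.r0=1
thr0.r0=0 thr0.r1=1 thr1.r0=2
thr0.r0=0 thr0.r1=2 thr1.r0=1
thr0.r0=0 thr0.r1=2 thr1.r0=2
thr0.r0=1 thr0.r1=1 thr1.r0=1
thr0.r0=1 thr0.r1=1 thr1.r0=2
thr0.r0=1 thr0.r1=2 thr1.r0=2

outcome vector order: (thr0.r0,thr0.r1,thr1.r0)
|TSO outcomes| = 9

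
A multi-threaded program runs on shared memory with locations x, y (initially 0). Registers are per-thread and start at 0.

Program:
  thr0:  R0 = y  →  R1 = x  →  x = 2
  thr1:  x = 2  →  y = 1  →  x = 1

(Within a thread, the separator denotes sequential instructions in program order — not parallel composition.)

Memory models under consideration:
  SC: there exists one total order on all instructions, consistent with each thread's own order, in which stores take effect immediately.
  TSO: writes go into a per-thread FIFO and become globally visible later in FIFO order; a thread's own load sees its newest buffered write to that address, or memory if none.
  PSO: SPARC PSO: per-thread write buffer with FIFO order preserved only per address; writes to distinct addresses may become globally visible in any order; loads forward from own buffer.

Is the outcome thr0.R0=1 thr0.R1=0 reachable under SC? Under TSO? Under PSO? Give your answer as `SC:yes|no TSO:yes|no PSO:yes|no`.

SC:no TSO:no PSO:yes

outcome vector order: (thr0.R0,thr0.R1)
SC (5): 00 01 02 11 12
TSO (5): 00 01 02 11 12
PSO (6): 00 01 02 10 11 12
target 10 ∈ {PSO}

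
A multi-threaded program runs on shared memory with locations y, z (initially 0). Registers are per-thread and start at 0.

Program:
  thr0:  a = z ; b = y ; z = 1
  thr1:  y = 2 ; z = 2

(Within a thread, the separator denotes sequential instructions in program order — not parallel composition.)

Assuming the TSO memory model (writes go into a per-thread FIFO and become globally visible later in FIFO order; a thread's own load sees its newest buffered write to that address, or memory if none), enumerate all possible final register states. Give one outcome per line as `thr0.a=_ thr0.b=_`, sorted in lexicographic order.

outcome vector order: (thr0.a,thr0.b)
|TSO outcomes| = 3

thr0.a=0 thr0.b=0
thr0.a=0 thr0.b=2
thr0.a=2 thr0.b=2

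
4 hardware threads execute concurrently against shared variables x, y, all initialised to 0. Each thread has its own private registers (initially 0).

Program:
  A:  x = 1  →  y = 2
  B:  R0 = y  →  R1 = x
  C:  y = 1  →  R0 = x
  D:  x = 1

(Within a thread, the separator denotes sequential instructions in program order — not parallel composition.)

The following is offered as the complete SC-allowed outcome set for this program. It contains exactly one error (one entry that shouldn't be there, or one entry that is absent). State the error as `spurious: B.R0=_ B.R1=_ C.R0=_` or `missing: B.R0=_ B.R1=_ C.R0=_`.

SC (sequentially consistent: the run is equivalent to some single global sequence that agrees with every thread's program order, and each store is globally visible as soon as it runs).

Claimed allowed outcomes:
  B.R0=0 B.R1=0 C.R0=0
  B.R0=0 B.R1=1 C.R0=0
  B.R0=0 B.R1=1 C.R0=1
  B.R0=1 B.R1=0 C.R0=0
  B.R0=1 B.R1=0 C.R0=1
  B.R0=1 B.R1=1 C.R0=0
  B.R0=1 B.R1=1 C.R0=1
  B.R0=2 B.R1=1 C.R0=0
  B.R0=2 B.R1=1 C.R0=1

outcome vector order: (B.R0,B.R1,C.R0)
under SC → 000, 001, 010, 011, 100, 101, 110, 111, 210, 211
SC∖claimed = {001}

missing: B.R0=0 B.R1=0 C.R0=1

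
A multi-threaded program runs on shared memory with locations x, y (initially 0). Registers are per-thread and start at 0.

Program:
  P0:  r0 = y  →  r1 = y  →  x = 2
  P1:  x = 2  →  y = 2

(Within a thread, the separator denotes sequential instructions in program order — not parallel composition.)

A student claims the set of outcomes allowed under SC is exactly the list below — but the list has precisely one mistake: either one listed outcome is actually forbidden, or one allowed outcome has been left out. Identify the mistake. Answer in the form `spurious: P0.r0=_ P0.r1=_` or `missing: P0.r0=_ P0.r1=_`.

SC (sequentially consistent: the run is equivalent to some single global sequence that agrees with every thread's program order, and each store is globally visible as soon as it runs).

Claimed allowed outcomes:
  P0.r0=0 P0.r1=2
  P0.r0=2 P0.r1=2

outcome vector order: (P0.r0,P0.r1)
[SC] allowed = {0/0, 0/2, 2/2}
SC∖claimed = {0/0}

missing: P0.r0=0 P0.r1=0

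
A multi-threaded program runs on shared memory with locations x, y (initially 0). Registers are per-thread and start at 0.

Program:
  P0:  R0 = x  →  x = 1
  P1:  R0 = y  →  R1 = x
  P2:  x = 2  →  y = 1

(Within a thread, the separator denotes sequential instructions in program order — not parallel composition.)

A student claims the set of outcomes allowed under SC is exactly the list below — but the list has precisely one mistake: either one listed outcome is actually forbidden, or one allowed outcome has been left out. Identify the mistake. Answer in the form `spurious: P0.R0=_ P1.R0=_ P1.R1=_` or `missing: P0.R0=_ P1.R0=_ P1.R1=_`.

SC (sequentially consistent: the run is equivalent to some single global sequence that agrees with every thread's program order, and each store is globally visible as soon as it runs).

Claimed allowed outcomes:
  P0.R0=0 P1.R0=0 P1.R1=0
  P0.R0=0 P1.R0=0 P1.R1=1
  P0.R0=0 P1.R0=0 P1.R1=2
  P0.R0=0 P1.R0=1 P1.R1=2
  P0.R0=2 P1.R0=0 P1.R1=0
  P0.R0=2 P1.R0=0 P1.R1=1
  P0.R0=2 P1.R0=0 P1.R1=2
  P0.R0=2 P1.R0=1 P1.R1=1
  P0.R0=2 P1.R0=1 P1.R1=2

missing: P0.R0=0 P1.R0=1 P1.R1=1

outcome vector order: (P0.R0,P1.R0,P1.R1)
SC (10): (0,0,0) (0,0,1) (0,0,2) (0,1,1) (0,1,2) (2,0,0) (2,0,1) (2,0,2) (2,1,1) (2,1,2)
SC∖claimed = {(0,1,1)}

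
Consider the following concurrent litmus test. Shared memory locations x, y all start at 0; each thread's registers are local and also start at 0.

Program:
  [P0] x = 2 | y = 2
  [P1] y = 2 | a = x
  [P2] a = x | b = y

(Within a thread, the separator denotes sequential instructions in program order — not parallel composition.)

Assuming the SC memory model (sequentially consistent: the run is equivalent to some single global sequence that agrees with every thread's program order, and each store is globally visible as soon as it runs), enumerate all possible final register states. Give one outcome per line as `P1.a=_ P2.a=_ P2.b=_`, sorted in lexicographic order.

P1.a=0 P2.a=0 P2.b=0
P1.a=0 P2.a=0 P2.b=2
P1.a=0 P2.a=2 P2.b=2
P1.a=2 P2.a=0 P2.b=0
P1.a=2 P2.a=0 P2.b=2
P1.a=2 P2.a=2 P2.b=0
P1.a=2 P2.a=2 P2.b=2

outcome vector order: (P1.a,P2.a,P2.b)
|SC outcomes| = 7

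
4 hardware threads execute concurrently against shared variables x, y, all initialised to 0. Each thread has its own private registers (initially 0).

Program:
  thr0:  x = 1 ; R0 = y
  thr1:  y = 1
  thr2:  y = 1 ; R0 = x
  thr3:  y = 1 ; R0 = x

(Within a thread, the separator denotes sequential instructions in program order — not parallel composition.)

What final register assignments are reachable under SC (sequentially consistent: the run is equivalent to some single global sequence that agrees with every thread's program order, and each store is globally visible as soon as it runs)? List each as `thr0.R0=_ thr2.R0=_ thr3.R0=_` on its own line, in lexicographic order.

thr0.R0=0 thr2.R0=1 thr3.R0=1
thr0.R0=1 thr2.R0=0 thr3.R0=0
thr0.R0=1 thr2.R0=0 thr3.R0=1
thr0.R0=1 thr2.R0=1 thr3.R0=0
thr0.R0=1 thr2.R0=1 thr3.R0=1

outcome vector order: (thr0.R0,thr2.R0,thr3.R0)
|SC outcomes| = 5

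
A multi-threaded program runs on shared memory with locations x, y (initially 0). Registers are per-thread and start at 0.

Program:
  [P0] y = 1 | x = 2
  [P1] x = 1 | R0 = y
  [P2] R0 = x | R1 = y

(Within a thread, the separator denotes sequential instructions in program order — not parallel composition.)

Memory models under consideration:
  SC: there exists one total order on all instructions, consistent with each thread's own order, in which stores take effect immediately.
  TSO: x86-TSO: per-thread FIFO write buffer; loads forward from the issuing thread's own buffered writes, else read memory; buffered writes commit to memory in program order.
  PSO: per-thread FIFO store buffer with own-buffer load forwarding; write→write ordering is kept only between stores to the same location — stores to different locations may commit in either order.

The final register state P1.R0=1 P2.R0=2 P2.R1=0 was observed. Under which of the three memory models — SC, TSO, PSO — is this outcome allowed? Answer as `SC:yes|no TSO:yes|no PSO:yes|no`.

SC:no TSO:no PSO:yes

outcome vector order: (P1.R0,P2.R0,P2.R1)
[SC] allowed = {000 001 010 011 021 100 101 110 111 121}
[TSO] allowed = {000 001 010 011 021 100 101 110 111 121}
[PSO] allowed = {000 001 010 011 020 021 100 101 110 111 120 121}
target 120 ∈ {PSO}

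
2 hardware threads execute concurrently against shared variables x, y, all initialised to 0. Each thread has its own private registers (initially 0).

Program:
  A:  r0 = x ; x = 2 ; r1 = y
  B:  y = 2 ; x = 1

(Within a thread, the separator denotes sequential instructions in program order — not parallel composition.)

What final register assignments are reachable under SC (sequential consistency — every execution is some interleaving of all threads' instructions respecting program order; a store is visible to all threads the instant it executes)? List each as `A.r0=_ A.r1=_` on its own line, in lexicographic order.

outcome vector order: (A.r0,A.r1)
|SC outcomes| = 3

A.r0=0 A.r1=0
A.r0=0 A.r1=2
A.r0=1 A.r1=2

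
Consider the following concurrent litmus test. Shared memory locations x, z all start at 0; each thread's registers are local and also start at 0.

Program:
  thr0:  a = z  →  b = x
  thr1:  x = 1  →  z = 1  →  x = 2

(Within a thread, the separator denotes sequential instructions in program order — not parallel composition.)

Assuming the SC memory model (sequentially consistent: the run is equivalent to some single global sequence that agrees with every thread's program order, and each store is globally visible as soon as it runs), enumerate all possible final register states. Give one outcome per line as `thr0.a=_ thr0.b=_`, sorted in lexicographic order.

outcome vector order: (thr0.a,thr0.b)
|SC outcomes| = 5

thr0.a=0 thr0.b=0
thr0.a=0 thr0.b=1
thr0.a=0 thr0.b=2
thr0.a=1 thr0.b=1
thr0.a=1 thr0.b=2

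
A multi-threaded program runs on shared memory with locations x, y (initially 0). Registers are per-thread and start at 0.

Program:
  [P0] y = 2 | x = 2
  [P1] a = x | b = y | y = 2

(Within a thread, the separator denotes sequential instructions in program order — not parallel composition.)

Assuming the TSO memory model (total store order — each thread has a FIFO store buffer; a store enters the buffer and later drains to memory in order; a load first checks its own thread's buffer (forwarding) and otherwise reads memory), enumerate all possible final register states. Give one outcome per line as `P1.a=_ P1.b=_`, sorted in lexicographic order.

outcome vector order: (P1.a,P1.b)
|TSO outcomes| = 3

P1.a=0 P1.b=0
P1.a=0 P1.b=2
P1.a=2 P1.b=2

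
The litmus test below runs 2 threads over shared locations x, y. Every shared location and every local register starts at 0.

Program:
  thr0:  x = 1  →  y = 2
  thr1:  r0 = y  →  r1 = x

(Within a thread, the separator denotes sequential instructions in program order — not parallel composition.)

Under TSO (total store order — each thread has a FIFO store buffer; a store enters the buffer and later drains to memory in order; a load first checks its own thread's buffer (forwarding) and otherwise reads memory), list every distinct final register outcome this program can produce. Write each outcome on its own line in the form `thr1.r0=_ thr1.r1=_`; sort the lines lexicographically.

thr1.r0=0 thr1.r1=0
thr1.r0=0 thr1.r1=1
thr1.r0=2 thr1.r1=1

outcome vector order: (thr1.r0,thr1.r1)
|TSO outcomes| = 3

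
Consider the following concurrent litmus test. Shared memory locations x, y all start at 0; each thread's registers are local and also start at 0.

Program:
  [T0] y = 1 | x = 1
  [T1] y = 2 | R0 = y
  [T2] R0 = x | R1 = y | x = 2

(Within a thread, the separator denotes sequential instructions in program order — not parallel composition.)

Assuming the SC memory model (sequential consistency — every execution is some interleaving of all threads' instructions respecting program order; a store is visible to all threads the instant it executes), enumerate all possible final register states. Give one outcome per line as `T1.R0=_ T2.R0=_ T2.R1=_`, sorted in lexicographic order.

T1.R0=1 T2.R0=0 T2.R1=0
T1.R0=1 T2.R0=0 T2.R1=1
T1.R0=1 T2.R0=0 T2.R1=2
T1.R0=1 T2.R0=1 T2.R1=1
T1.R0=2 T2.R0=0 T2.R1=0
T1.R0=2 T2.R0=0 T2.R1=1
T1.R0=2 T2.R0=0 T2.R1=2
T1.R0=2 T2.R0=1 T2.R1=1
T1.R0=2 T2.R0=1 T2.R1=2

outcome vector order: (T1.R0,T2.R0,T2.R1)
|SC outcomes| = 9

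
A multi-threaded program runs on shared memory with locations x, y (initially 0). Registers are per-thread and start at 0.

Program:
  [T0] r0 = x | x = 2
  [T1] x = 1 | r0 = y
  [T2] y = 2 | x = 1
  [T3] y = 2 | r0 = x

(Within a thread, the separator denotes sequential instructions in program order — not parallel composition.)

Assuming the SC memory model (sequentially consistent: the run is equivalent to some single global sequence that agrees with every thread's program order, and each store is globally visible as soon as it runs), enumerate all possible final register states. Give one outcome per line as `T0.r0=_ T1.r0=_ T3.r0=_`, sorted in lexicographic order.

outcome vector order: (T0.r0,T1.r0,T3.r0)
|SC outcomes| = 10

T0.r0=0 T1.r0=0 T3.r0=1
T0.r0=0 T1.r0=0 T3.r0=2
T0.r0=0 T1.r0=2 T3.r0=0
T0.r0=0 T1.r0=2 T3.r0=1
T0.r0=0 T1.r0=2 T3.r0=2
T0.r0=1 T1.r0=0 T3.r0=1
T0.r0=1 T1.r0=0 T3.r0=2
T0.r0=1 T1.r0=2 T3.r0=0
T0.r0=1 T1.r0=2 T3.r0=1
T0.r0=1 T1.r0=2 T3.r0=2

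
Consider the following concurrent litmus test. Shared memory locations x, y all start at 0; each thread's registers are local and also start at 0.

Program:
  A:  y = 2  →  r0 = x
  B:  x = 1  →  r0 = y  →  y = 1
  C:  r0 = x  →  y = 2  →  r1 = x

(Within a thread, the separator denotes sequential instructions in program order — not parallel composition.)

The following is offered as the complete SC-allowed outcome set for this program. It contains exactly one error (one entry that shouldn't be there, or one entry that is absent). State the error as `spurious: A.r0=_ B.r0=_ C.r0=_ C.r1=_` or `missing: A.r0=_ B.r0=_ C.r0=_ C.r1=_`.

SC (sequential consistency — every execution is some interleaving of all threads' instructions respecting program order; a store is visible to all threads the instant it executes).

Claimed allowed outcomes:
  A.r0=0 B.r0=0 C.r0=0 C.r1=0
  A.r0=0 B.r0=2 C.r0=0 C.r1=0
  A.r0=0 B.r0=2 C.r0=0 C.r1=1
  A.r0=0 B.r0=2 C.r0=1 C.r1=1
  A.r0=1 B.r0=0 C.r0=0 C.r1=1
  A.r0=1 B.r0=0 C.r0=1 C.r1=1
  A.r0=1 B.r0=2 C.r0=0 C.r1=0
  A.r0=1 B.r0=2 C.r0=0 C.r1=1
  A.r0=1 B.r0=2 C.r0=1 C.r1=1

spurious: A.r0=0 B.r0=0 C.r0=0 C.r1=0

outcome vector order: (A.r0,B.r0,C.r0,C.r1)
SC (8): (0,2,0,0); (0,2,0,1); (0,2,1,1); (1,0,0,1); (1,0,1,1); (1,2,0,0); (1,2,0,1); (1,2,1,1)
claimed∖SC = {(0,0,0,0)}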